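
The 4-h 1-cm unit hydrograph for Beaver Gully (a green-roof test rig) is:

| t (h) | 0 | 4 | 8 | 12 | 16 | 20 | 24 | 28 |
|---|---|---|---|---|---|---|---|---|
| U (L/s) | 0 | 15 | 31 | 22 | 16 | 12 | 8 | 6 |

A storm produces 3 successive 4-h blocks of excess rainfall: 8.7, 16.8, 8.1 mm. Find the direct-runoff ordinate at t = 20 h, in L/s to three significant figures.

Q ≈ 55.1 L/s

By discrete convolution, Q_j = Σ (P_i / 10 mm) · U_{j−i}.
At t = 20 h (j=5): Q = (8.7/10)·12 + (16.8/10)·16 + (8.1/10)·22 = 55.1 L/s.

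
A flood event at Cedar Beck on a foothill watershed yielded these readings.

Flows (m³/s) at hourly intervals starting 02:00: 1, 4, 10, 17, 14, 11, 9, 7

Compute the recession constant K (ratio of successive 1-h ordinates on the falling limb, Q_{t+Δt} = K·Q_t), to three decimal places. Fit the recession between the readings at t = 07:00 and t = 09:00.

Using the recession-limb readings at t = 07:00 and t = 09:00: Q falls from 11 to 7 m³/s over 2 intervals.
K = (Q₂/Q₁)^(1/2) = (7/11)^(1/2) = 0.798.

K ≈ 0.798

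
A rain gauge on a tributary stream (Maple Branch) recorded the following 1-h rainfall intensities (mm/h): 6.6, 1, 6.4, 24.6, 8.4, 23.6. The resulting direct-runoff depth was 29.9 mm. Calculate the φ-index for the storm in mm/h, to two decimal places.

Only the 2 blocks with intensity above φ contribute runoff: 24.6, 23.6 mm/h.
Σ(I−φ)·Δt = d  ⇒  (24.6+23.6 − 2φ)·1 = 29.9
φ = (48.20 − 29.9/1) / 2 = 9.15 mm/h.

φ ≈ 9.15 mm/h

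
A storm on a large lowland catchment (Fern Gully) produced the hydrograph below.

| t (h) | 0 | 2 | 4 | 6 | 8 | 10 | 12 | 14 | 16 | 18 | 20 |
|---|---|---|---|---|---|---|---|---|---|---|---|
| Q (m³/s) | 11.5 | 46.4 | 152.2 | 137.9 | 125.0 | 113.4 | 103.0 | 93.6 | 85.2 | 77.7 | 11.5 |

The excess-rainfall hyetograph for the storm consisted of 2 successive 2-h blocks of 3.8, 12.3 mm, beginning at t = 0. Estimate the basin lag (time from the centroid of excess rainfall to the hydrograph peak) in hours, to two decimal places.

t_L ≈ 1.47 h

Centroid of excess rainfall: t_c = Σ P_i·t̄_i / ΣP_i = 2.5280 h (block centres at 1, 3 h).
Hydrograph peak occurs at t = 4 h, so basin lag t_L = 4 − 2.5280 = 1.47 h.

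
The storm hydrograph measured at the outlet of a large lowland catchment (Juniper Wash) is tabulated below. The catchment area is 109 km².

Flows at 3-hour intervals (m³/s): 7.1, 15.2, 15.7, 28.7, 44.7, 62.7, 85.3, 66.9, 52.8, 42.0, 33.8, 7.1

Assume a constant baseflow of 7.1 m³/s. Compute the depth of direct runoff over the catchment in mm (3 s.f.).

Direct runoff: 0.0, 8.1, 8.6, 21.6, 37.6, 55.6, 78.2, 59.8, 45.7, 34.9, 26.7, 0.0 m³/s; ΣQ_DR = 376.8 m³/s.
V = ΣQ_DR · Δt = 376.8 × 10800 s = 4.069 × 10^6 m³.
Over A = 109 km², depth = V / A = 37.3 mm.

d ≈ 37.3 mm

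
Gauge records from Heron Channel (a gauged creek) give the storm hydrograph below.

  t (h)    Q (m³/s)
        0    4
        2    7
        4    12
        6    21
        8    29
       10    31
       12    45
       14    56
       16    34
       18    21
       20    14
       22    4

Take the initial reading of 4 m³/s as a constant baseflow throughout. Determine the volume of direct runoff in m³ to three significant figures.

Direct-runoff ordinates (Q − Q_b): 0.0, 3.0, 8.0, 17.0, 25.0, 27.0, 41.0, 52.0, 30.0, 17.0, 10.0, 0.0 m³/s.
ΣQ_DR = 230.0 m³/s.
With Δt = 2 h = 7200 s, V = ΣQ_DR · Δt = 230.0 × 7200 = 1.66 × 10^6 m³.

V ≈ 1.66 × 10^6 m³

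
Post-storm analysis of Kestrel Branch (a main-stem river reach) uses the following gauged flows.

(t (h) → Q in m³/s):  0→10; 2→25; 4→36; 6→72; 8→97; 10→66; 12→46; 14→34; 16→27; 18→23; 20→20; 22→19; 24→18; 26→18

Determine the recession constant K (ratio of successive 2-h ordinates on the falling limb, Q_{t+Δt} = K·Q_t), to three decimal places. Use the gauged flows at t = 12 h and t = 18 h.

Using the recession-limb readings at t = 12 h and t = 18 h: Q falls from 46 to 23 m³/s over 3 intervals.
K = (Q₂/Q₁)^(1/3) = (23/46)^(1/3) = 0.794.

K ≈ 0.794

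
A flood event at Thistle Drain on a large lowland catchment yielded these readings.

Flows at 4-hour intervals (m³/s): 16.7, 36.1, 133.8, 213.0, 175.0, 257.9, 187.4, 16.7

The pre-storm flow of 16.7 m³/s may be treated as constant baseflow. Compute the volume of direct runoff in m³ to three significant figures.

V ≈ 1.30 × 10^7 m³

Direct-runoff ordinates (Q − Q_b): 0.0, 19.4, 117.1, 196.3, 158.3, 241.2, 170.7, 0.0 m³/s.
ΣQ_DR = 903.0 m³/s.
With Δt = 4 h = 14400 s, V = ΣQ_DR · Δt = 903.0 × 14400 = 1.30 × 10^7 m³.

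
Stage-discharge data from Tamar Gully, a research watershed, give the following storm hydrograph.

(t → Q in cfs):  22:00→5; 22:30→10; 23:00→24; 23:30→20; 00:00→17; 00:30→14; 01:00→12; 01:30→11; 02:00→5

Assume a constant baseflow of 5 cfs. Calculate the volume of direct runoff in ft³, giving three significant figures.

Direct-runoff ordinates (Q − Q_b): 0.0, 5.0, 19.0, 15.0, 12.0, 9.0, 7.0, 6.0, 0.0 cfs.
ΣQ_DR = 73.00 cfs.
With Δt = 0.5 h = 1800 s, V = ΣQ_DR · Δt = 73.00 × 1800 = 1.31 × 10^5 ft³.

V ≈ 1.31 × 10^5 ft³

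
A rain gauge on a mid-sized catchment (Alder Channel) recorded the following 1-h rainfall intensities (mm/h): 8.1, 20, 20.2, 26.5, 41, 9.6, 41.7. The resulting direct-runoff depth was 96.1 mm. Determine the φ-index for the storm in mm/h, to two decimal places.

Only the 5 blocks with intensity above φ contribute runoff: 20, 20.2, 26.5, 41, 41.7 mm/h.
Σ(I−φ)·Δt = d  ⇒  (20+20.2+26.5+41+41.7 − 5φ)·1 = 96.1
φ = (149.4 − 96.1/1) / 5 = 10.66 mm/h.

φ ≈ 10.66 mm/h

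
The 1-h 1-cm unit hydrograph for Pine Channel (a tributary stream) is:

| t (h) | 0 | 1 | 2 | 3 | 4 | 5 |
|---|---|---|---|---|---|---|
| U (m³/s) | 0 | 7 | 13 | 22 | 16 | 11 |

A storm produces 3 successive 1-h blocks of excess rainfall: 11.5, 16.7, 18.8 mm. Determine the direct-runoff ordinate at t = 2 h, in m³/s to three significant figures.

Q ≈ 26.6 m³/s

By discrete convolution, Q_j = Σ (P_i / 10 mm) · U_{j−i}.
At t = 2 h (j=2): Q = (11.5/10)·13 + (16.7/10)·7 + (18.8/10)·0 = 26.6 m³/s.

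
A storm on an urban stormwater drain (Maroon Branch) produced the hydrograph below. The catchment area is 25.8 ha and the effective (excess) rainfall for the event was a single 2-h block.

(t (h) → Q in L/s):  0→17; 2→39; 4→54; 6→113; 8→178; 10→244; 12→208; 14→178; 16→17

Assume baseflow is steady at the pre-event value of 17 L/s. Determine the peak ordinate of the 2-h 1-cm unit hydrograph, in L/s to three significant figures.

U_p ≈ 90.9 L/s

Direct runoff: 0.0, 22.0, 37.0, 96.0, 161.0, 227.0, 191.0, 161.0, 0.0 L/s; ΣQ_DR = 895.0 L/s, peak = 227.0 L/s.
Runoff depth d = ΣQ_DR·Δt / A = 895.0 × 7200 / (25.8 ha) = 24.98 mm.
The 1-cm UH is the DRH scaled by (10 mm)/d, so U_p = 227.0 × 10/24.98 = 90.9 L/s.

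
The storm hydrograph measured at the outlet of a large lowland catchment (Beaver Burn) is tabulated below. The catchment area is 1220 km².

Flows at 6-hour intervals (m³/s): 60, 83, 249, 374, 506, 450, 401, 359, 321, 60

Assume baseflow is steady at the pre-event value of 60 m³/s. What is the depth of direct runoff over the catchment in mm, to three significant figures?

Direct runoff: 0.0, 23.0, 189.0, 314.0, 446.0, 390.0, 341.0, 299.0, 261.0, 0.0 m³/s; ΣQ_DR = 2263 m³/s.
V = ΣQ_DR · Δt = 2263 × 21600 s = 4.888 × 10^7 m³.
Over A = 1220 km², depth = V / A = 40.1 mm.

d ≈ 40.1 mm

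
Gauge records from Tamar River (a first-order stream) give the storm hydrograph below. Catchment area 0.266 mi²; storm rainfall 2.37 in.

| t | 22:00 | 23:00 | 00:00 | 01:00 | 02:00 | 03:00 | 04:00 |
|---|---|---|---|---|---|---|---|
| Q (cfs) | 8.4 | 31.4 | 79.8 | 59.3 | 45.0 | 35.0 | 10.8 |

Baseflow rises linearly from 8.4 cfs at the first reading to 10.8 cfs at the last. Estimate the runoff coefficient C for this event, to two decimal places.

C ≈ 0.50

ΣQ_DR = 202.5 cfs; V = ΣQ_DR·Δt = 7.290 × 10^5 ft³.
Runoff depth d = V / A = 1.180 in.
C = d / P = 1.180 / 2.37 = 0.50.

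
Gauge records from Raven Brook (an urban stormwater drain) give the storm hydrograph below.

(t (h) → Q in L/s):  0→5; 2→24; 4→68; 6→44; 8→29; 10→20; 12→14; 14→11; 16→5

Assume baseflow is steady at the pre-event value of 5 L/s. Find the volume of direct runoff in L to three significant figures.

V ≈ 1.26 × 10^6 L

Direct-runoff ordinates (Q − Q_b): 0.0, 19.0, 63.0, 39.0, 24.0, 15.0, 9.0, 6.0, 0.0 L/s.
ΣQ_DR = 175.0 L/s.
With Δt = 2 h = 7200 s, V = ΣQ_DR · Δt = 175.0 × 7200 = 1.26 × 10^6 L.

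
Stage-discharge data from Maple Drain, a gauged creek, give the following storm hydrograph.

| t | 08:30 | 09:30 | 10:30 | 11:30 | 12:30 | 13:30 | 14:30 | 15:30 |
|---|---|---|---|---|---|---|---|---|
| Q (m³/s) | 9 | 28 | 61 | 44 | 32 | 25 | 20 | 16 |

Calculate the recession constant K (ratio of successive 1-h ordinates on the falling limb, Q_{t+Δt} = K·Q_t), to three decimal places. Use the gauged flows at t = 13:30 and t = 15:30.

Using the recession-limb readings at t = 13:30 and t = 15:30: Q falls from 25 to 16 m³/s over 2 intervals.
K = (Q₂/Q₁)^(1/2) = (16/25)^(1/2) = 0.800.

K ≈ 0.800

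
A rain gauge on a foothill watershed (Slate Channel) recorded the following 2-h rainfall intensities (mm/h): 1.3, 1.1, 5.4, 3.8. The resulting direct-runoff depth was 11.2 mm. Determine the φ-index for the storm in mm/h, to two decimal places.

φ ≈ 1.80 mm/h

Only the 2 blocks with intensity above φ contribute runoff: 5.4, 3.8 mm/h.
Σ(I−φ)·Δt = d  ⇒  (5.4+3.8 − 2φ)·2 = 11.2
φ = (9.200 − 11.2/2) / 2 = 1.80 mm/h.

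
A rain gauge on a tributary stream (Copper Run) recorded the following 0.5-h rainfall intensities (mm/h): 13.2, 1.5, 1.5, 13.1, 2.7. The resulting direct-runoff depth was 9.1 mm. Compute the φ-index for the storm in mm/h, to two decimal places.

Only the 2 blocks with intensity above φ contribute runoff: 13.2, 13.1 mm/h.
Σ(I−φ)·Δt = d  ⇒  (13.2+13.1 − 2φ)·0.5 = 9.1
φ = (26.30 − 9.1/0.5) / 2 = 4.05 mm/h.

φ ≈ 4.05 mm/h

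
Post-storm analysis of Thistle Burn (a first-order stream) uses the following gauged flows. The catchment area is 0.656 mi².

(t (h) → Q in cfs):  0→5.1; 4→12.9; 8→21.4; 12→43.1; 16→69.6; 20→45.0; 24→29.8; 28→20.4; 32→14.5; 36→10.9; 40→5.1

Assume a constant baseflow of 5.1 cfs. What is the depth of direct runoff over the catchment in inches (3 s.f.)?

Direct runoff: 0.0, 7.8, 16.3, 38.0, 64.5, 39.9, 24.7, 15.3, 9.4, 5.8, 0.0 cfs; ΣQ_DR = 221.7 cfs.
V = ΣQ_DR · Δt = 221.7 × 14400 s = 3.192 × 10^6 ft³.
Over A = 0.656 mi², depth = V / A = 2.09 in.

d ≈ 2.09 in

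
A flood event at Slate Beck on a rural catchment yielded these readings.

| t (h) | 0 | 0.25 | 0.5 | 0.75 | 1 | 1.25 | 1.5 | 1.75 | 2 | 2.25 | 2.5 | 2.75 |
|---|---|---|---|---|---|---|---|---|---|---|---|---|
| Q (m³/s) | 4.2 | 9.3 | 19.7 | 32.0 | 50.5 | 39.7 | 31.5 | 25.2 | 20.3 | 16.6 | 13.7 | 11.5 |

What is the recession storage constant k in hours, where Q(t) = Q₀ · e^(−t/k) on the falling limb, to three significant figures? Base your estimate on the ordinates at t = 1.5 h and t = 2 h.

On the falling limb, Q drops from 31.5 to 20.3 m³/s between t = 1.5 h and t = 2 h (Δt = 0.5 h).
k = −Δt / ln(Q₂/Q₁) = −0.5 / ln(20.3/31.5) = 1.14 h.

k ≈ 1.14 h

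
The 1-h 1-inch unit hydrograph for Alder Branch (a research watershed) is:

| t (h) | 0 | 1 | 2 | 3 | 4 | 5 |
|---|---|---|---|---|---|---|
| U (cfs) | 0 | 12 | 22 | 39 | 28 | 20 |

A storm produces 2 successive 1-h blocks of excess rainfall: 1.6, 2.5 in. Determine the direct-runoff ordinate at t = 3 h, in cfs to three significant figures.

Q ≈ 117 cfs

By discrete convolution, Q_j = Σ (P_i / 1 in) · U_{j−i}.
At t = 3 h (j=3): Q = (1.6/1)·39 + (2.5/1)·22 = 117 cfs.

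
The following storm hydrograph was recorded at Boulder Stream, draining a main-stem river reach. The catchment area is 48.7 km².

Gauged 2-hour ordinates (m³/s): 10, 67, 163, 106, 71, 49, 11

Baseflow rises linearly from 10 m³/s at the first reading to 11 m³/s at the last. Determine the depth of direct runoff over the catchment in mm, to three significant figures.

d ≈ 59.7 mm

Direct runoff: 0.00, 56.83, 152.67, 95.50, 60.33, 38.17, 0.00 m³/s; ΣQ_DR = 403.5 m³/s.
V = ΣQ_DR · Δt = 403.5 × 7200 s = 2.905 × 10^6 m³.
Over A = 48.7 km², depth = V / A = 59.7 mm.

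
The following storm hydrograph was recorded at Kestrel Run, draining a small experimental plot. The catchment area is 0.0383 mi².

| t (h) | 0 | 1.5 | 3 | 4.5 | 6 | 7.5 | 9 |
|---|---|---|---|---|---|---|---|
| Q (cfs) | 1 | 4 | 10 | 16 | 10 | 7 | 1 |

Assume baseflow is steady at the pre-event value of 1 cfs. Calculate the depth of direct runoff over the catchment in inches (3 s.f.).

d ≈ 2.55 in

Direct runoff: 0.0, 3.0, 9.0, 15.0, 9.0, 6.0, 0.0 cfs; ΣQ_DR = 42.00 cfs.
V = ΣQ_DR · Δt = 42.00 × 5400 s = 2.268 × 10^5 ft³.
Over A = 0.0383 mi², depth = V / A = 2.55 in.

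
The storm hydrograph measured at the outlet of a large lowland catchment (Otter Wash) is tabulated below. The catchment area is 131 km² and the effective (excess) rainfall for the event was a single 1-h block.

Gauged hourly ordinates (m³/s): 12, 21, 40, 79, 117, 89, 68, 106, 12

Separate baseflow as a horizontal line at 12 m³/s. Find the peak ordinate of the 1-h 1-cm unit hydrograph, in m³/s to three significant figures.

Direct runoff: 0.0, 9.0, 28.0, 67.0, 105.0, 77.0, 56.0, 94.0, 0.0 m³/s; ΣQ_DR = 436.0 m³/s, peak = 105.0 m³/s.
Runoff depth d = ΣQ_DR·Δt / A = 436.0 × 3600 / (131 km²) = 11.98 mm.
The 1-cm UH is the DRH scaled by (10 mm)/d, so U_p = 105.0 × 10/11.98 = 87.6 m³/s.

U_p ≈ 87.6 m³/s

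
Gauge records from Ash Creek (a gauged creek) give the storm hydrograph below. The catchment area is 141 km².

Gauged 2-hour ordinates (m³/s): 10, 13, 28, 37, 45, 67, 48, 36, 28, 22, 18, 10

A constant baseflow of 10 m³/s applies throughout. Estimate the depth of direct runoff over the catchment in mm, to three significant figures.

d ≈ 12.4 mm

Direct runoff: 0.0, 3.0, 18.0, 27.0, 35.0, 57.0, 38.0, 26.0, 18.0, 12.0, 8.0, 0.0 m³/s; ΣQ_DR = 242.0 m³/s.
V = ΣQ_DR · Δt = 242.0 × 7200 s = 1.742 × 10^6 m³.
Over A = 141 km², depth = V / A = 12.4 mm.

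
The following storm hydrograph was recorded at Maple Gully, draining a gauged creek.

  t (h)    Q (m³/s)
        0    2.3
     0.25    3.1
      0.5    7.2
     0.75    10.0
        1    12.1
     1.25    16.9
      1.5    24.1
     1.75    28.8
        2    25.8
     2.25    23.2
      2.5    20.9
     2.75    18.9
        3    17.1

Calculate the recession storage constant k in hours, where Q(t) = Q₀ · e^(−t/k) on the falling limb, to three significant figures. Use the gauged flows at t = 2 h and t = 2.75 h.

k ≈ 2.41 h

On the falling limb, Q drops from 25.8 to 18.9 m³/s between t = 2 h and t = 2.75 h (Δt = 0.75 h).
k = −Δt / ln(Q₂/Q₁) = −0.75 / ln(18.9/25.8) = 2.41 h.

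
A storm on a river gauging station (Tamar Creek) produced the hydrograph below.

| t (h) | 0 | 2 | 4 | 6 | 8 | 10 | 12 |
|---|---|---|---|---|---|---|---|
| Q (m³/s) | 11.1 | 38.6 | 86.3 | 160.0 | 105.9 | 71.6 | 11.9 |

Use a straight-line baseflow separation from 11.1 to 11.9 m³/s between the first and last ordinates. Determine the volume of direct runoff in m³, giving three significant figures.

Direct-runoff ordinates (Q − Q_b): 0.00, 27.37, 74.93, 148.50, 94.27, 59.83, 0.00 m³/s.
ΣQ_DR = 404.9 m³/s.
With Δt = 2 h = 7200 s, V = ΣQ_DR · Δt = 404.9 × 7200 = 2.92 × 10^6 m³.

V ≈ 2.92 × 10^6 m³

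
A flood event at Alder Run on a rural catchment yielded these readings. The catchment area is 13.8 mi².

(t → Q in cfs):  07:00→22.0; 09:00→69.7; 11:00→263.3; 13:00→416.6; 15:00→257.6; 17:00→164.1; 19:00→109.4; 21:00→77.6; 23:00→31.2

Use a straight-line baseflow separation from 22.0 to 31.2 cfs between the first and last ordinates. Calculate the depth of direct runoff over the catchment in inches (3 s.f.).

Direct runoff: 0.00, 46.55, 239.00, 391.15, 231.00, 136.35, 80.50, 47.55, 0.00 cfs; ΣQ_DR = 1172 cfs.
V = ΣQ_DR · Δt = 1172 × 7200 s = 8.439 × 10^6 ft³.
Over A = 13.8 mi², depth = V / A = 0.263 in.

d ≈ 0.263 in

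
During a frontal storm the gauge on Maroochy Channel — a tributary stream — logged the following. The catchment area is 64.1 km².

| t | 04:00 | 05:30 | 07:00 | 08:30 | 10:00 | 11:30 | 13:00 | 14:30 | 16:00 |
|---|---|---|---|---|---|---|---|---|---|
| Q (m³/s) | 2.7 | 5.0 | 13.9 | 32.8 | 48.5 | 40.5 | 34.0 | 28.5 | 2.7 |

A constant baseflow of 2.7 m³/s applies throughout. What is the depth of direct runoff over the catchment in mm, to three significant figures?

d ≈ 15.5 mm

Direct runoff: 0.0, 2.3, 11.2, 30.1, 45.8, 37.8, 31.3, 25.8, 0.0 m³/s; ΣQ_DR = 184.3 m³/s.
V = ΣQ_DR · Δt = 184.3 × 5400 s = 9.952 × 10^5 m³.
Over A = 64.1 km², depth = V / A = 15.5 mm.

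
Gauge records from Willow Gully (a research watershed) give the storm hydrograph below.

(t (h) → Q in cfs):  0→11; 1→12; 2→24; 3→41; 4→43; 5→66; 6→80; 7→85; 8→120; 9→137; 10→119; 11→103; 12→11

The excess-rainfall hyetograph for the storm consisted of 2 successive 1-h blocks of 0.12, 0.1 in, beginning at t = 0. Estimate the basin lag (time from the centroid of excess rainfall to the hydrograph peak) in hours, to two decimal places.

Centroid of excess rainfall: t_c = Σ P_i·t̄_i / ΣP_i = 0.9545 h (block centres at 0.5, 1.5 h).
Hydrograph peak occurs at t = 9 h, so basin lag t_L = 9 − 0.9545 = 8.05 h.

t_L ≈ 8.05 h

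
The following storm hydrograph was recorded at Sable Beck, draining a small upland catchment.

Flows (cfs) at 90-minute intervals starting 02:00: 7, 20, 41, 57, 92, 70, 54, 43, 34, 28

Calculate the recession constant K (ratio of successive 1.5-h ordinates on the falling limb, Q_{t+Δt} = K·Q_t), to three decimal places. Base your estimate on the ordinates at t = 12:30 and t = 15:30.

K ≈ 0.807

Using the recession-limb readings at t = 12:30 and t = 15:30: Q falls from 43 to 28 cfs over 2 intervals.
K = (Q₂/Q₁)^(1/2) = (28/43)^(1/2) = 0.807.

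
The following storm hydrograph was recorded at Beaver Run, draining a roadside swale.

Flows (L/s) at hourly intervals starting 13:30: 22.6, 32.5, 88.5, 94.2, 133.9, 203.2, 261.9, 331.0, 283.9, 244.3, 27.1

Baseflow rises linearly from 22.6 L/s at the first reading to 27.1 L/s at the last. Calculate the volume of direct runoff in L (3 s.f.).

Direct-runoff ordinates (Q − Q_b): 0.00, 9.45, 65.00, 70.25, 109.50, 178.35, 236.60, 305.25, 257.70, 217.65, 0.00 L/s.
ΣQ_DR = 1450 L/s.
With Δt = 1 h = 3600 s, V = ΣQ_DR · Δt = 1450 × 3600 = 5.22 × 10^6 L.

V ≈ 5.22 × 10^6 L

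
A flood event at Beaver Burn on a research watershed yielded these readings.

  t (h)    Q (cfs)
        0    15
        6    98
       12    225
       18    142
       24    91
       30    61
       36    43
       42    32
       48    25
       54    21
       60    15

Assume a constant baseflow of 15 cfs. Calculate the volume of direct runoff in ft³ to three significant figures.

V ≈ 1.30 × 10^7 ft³

Direct-runoff ordinates (Q − Q_b): 0.0, 83.0, 210.0, 127.0, 76.0, 46.0, 28.0, 17.0, 10.0, 6.0, 0.0 cfs.
ΣQ_DR = 603.0 cfs.
With Δt = 6 h = 21600 s, V = ΣQ_DR · Δt = 603.0 × 21600 = 1.30 × 10^7 ft³.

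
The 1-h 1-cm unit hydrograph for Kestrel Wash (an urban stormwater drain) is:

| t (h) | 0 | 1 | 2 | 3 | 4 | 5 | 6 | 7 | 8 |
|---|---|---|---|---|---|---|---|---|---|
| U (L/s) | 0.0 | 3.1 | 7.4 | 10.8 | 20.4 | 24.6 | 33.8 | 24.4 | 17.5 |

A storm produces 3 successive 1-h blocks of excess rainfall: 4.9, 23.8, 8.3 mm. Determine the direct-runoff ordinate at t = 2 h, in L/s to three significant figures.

By discrete convolution, Q_j = Σ (P_i / 10 mm) · U_{j−i}.
At t = 2 h (j=2): Q = (4.9/10)·7.4 + (23.8/10)·3.1 + (8.3/10)·0.0 = 11.0 L/s.

Q ≈ 11.0 L/s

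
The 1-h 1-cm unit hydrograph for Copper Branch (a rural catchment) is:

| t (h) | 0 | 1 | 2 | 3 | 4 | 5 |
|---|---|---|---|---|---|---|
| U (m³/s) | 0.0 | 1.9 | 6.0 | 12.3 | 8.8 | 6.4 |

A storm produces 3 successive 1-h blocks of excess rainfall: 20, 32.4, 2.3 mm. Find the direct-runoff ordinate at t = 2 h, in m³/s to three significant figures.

By discrete convolution, Q_j = Σ (P_i / 10 mm) · U_{j−i}.
At t = 2 h (j=2): Q = (20/10)·6.0 + (32.4/10)·1.9 + (2.3/10)·0.0 = 18.2 m³/s.

Q ≈ 18.2 m³/s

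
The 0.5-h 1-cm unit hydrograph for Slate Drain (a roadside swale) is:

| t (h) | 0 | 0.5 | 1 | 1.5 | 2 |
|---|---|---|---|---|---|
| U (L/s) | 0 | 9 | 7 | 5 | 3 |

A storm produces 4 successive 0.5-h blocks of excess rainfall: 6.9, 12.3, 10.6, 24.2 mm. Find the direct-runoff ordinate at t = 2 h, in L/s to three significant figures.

Q ≈ 37.4 L/s

By discrete convolution, Q_j = Σ (P_i / 10 mm) · U_{j−i}.
At t = 2 h (j=4): Q = (6.9/10)·3 + (12.3/10)·5 + (10.6/10)·7 + (24.2/10)·9 = 37.4 L/s.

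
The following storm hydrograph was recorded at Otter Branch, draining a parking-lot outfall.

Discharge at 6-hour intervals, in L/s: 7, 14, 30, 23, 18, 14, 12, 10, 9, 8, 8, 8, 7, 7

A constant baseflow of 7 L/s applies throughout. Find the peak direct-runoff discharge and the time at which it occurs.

Subtracting baseflow gives direct-runoff ordinates: 0.0, 7.0, 23.0, 16.0, 11.0, 7.0, 5.0, 3.0, 2.0, 1.0, 1.0, 1.0, 0.0, 0.0 L/s.
The maximum is 23.0 L/s, occurring at the reading for t = 12 h.

Q_p = 23.0 L/s at t = 12 h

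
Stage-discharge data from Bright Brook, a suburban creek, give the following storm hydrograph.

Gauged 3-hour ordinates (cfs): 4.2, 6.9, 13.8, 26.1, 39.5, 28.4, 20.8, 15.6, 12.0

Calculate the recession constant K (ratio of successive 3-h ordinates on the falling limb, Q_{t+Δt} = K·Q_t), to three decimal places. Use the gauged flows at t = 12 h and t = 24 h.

K ≈ 0.742

Using the recession-limb readings at t = 12 h and t = 24 h: Q falls from 39.5 to 12.0 cfs over 4 intervals.
K = (Q₂/Q₁)^(1/4) = (12.0/39.5)^(1/4) = 0.742.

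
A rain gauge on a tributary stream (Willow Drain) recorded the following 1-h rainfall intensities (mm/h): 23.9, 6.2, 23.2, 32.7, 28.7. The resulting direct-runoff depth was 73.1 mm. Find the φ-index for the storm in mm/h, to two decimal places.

Only the 4 blocks with intensity above φ contribute runoff: 23.9, 23.2, 32.7, 28.7 mm/h.
Σ(I−φ)·Δt = d  ⇒  (23.9+23.2+32.7+28.7 − 4φ)·1 = 73.1
φ = (108.5 − 73.1/1) / 4 = 8.85 mm/h.

φ ≈ 8.85 mm/h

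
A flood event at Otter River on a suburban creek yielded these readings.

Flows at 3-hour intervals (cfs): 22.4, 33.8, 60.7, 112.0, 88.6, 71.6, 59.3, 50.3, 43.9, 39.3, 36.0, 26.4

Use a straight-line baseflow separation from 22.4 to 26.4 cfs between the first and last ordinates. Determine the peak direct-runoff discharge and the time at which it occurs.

Q_p = 88.51 cfs at t = 9 h

Subtracting baseflow gives direct-runoff ordinates: 0.00, 11.04, 37.57, 88.51, 64.75, 47.38, 34.72, 25.35, 18.59, 13.63, 9.96, 0.00 cfs.
The maximum is 88.51 cfs, occurring at the reading for t = 9 h.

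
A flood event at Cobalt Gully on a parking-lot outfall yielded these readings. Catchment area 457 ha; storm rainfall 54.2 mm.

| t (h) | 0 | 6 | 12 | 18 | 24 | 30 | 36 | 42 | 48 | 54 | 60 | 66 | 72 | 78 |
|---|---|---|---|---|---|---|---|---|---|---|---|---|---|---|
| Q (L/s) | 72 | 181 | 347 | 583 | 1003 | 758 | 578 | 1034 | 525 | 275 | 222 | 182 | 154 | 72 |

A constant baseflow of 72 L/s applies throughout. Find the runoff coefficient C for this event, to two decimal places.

C ≈ 0.43

ΣQ_DR = 4978 L/s; V = ΣQ_DR·Δt = 1.075 × 10^8 L.
Runoff depth d = V / A = 23.53 mm.
C = d / P = 23.53 / 54.2 = 0.43.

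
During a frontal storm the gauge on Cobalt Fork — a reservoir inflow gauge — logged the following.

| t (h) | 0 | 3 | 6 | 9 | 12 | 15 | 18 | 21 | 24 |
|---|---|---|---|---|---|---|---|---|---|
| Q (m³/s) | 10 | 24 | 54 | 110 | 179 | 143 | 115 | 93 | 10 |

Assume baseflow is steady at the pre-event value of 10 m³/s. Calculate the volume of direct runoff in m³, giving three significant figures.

V ≈ 7.00 × 10^6 m³

Direct-runoff ordinates (Q − Q_b): 0.0, 14.0, 44.0, 100.0, 169.0, 133.0, 105.0, 83.0, 0.0 m³/s.
ΣQ_DR = 648.0 m³/s.
With Δt = 3 h = 10800 s, V = ΣQ_DR · Δt = 648.0 × 10800 = 7.00 × 10^6 m³.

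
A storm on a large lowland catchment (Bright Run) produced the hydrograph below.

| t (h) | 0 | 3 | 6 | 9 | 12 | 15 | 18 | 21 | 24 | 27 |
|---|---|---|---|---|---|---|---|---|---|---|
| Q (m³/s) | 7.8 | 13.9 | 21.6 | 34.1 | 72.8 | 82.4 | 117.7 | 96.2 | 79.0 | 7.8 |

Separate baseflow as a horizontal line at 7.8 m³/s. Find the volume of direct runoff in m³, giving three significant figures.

V ≈ 4.92 × 10^6 m³

Direct-runoff ordinates (Q − Q_b): 0.0, 6.1, 13.8, 26.3, 65.0, 74.6, 109.9, 88.4, 71.2, 0.0 m³/s.
ΣQ_DR = 455.3 m³/s.
With Δt = 3 h = 10800 s, V = ΣQ_DR · Δt = 455.3 × 10800 = 4.92 × 10^6 m³.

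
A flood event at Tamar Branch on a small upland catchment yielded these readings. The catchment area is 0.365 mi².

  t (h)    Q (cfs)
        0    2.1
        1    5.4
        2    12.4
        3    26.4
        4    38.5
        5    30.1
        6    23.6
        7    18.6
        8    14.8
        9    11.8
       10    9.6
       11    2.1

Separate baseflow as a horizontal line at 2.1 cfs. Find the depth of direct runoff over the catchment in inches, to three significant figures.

d ≈ 0.723 in

Direct runoff: 0.0, 3.3, 10.3, 24.3, 36.4, 28.0, 21.5, 16.5, 12.7, 9.7, 7.5, 0.0 cfs; ΣQ_DR = 170.2 cfs.
V = ΣQ_DR · Δt = 170.2 × 3600 s = 6.127 × 10^5 ft³.
Over A = 0.365 mi², depth = V / A = 0.723 in.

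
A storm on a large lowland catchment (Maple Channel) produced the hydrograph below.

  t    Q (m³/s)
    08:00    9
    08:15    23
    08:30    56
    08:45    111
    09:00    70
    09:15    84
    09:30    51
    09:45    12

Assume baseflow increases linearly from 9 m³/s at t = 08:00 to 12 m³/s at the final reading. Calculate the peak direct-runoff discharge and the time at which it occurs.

Q_p = 100.71 m³/s at t = 08:45

Subtracting baseflow gives direct-runoff ordinates: 0.00, 13.57, 46.14, 100.71, 59.29, 72.86, 39.43, 0.00 m³/s.
The maximum is 100.71 m³/s, occurring at the reading for t = 08:45.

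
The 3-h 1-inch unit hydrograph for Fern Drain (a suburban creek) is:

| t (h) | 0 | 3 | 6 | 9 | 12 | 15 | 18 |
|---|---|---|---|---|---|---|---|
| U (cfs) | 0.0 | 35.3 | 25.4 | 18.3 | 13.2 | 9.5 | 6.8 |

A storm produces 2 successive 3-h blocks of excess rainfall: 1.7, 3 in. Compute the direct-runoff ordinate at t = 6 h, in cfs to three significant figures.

By discrete convolution, Q_j = Σ (P_i / 1 in) · U_{j−i}.
At t = 6 h (j=2): Q = (1.7/1)·25.4 + (3/1)·35.3 = 149 cfs.

Q ≈ 149 cfs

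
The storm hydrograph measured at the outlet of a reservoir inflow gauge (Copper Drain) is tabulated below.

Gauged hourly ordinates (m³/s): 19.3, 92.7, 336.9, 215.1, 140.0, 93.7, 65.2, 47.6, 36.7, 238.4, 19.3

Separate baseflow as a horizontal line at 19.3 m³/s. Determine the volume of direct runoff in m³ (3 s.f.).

Direct-runoff ordinates (Q − Q_b): 0.0, 73.4, 317.6, 195.8, 120.7, 74.4, 45.9, 28.3, 17.4, 219.1, 0.0 m³/s.
ΣQ_DR = 1093 m³/s.
With Δt = 1 h = 3600 s, V = ΣQ_DR · Δt = 1093 × 3600 = 3.93 × 10^6 m³.

V ≈ 3.93 × 10^6 m³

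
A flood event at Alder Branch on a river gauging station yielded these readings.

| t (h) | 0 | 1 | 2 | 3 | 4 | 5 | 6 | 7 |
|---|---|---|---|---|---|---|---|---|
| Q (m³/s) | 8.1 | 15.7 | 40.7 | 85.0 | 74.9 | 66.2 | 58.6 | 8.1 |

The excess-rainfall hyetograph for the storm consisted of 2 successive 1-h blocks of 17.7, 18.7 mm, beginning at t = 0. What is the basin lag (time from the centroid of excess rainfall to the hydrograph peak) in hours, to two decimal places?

Centroid of excess rainfall: t_c = Σ P_i·t̄_i / ΣP_i = 1.0137 h (block centres at 0.5, 1.5 h).
Hydrograph peak occurs at t = 3 h, so basin lag t_L = 3 − 1.0137 = 1.99 h.

t_L ≈ 1.99 h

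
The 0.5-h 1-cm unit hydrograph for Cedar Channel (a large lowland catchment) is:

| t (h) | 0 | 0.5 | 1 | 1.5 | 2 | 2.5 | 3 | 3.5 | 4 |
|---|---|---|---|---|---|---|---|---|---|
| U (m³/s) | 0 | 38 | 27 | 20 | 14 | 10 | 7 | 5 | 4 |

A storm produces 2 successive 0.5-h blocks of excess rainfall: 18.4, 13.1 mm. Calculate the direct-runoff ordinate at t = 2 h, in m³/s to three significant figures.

By discrete convolution, Q_j = Σ (P_i / 10 mm) · U_{j−i}.
At t = 2 h (j=4): Q = (18.4/10)·14 + (13.1/10)·20 = 52.0 m³/s.

Q ≈ 52.0 m³/s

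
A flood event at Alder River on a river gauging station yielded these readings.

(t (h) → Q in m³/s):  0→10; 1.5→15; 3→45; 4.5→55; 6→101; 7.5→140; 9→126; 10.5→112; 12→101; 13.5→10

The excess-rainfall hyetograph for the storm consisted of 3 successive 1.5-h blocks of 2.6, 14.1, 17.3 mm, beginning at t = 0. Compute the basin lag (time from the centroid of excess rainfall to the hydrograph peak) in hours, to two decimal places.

t_L ≈ 4.60 h

Centroid of excess rainfall: t_c = Σ P_i·t̄_i / ΣP_i = 2.8985 h (block centres at 0.75, 2.25, 3.75 h).
Hydrograph peak occurs at t = 7.5 h, so basin lag t_L = 7.5 − 2.8985 = 4.60 h.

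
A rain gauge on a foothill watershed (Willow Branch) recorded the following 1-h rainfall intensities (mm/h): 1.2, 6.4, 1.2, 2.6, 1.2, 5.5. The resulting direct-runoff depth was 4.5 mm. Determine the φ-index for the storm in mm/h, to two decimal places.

φ ≈ 3.70 mm/h

Only the 2 blocks with intensity above φ contribute runoff: 6.4, 5.5 mm/h.
Σ(I−φ)·Δt = d  ⇒  (6.4+5.5 − 2φ)·1 = 4.5
φ = (11.90 − 4.5/1) / 2 = 3.70 mm/h.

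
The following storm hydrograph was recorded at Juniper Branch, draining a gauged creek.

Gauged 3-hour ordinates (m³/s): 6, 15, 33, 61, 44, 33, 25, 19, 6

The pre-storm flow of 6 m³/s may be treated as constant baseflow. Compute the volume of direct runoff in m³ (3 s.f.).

Direct-runoff ordinates (Q − Q_b): 0.0, 9.0, 27.0, 55.0, 38.0, 27.0, 19.0, 13.0, 0.0 m³/s.
ΣQ_DR = 188.0 m³/s.
With Δt = 3 h = 10800 s, V = ΣQ_DR · Δt = 188.0 × 10800 = 2.03 × 10^6 m³.

V ≈ 2.03 × 10^6 m³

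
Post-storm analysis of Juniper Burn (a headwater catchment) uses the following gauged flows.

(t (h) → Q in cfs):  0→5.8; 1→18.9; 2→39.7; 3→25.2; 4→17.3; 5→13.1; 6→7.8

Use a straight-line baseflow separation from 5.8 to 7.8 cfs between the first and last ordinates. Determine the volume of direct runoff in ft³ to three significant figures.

V ≈ 2.89 × 10^5 ft³

Direct-runoff ordinates (Q − Q_b): 0.00, 12.77, 33.23, 18.40, 10.17, 5.63, 0.00 cfs.
ΣQ_DR = 80.20 cfs.
With Δt = 1 h = 3600 s, V = ΣQ_DR · Δt = 80.20 × 3600 = 2.89 × 10^5 ft³.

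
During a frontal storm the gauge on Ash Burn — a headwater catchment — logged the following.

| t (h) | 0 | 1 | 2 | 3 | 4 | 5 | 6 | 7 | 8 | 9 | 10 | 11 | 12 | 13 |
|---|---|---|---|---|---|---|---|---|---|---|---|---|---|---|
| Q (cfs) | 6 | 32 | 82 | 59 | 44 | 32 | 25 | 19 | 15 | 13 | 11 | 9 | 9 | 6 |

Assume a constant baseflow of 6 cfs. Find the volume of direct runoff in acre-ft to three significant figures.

V ≈ 23.0 acre-ft

Direct-runoff ordinates (Q − Q_b): 0.0, 26.0, 76.0, 53.0, 38.0, 26.0, 19.0, 13.0, 9.0, 7.0, 5.0, 3.0, 3.0, 0.0 cfs.
ΣQ_DR = 278.0 cfs.
With Δt = 1 h = 3600 s, V = ΣQ_DR · Δt = 278.0 × 3600 = 1.00 × 10^6 ft³ = 23.0 acre-ft.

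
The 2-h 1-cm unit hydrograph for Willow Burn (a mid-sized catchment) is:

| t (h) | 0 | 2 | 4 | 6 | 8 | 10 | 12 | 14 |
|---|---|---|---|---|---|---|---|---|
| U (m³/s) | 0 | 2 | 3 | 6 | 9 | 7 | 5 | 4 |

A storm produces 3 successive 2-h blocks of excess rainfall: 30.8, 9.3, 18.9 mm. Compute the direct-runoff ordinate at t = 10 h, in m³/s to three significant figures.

By discrete convolution, Q_j = Σ (P_i / 10 mm) · U_{j−i}.
At t = 10 h (j=5): Q = (30.8/10)·7 + (9.3/10)·9 + (18.9/10)·6 = 41.3 m³/s.

Q ≈ 41.3 m³/s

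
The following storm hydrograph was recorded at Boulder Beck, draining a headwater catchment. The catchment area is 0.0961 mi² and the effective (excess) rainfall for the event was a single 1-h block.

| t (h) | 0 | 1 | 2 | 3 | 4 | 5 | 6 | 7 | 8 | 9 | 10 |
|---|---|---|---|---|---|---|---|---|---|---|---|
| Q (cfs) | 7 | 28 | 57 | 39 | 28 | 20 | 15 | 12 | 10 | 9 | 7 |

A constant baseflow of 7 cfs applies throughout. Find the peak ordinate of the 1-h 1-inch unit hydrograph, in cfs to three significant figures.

U_p ≈ 20.0 cfs

Direct runoff: 0.0, 21.0, 50.0, 32.0, 21.0, 13.0, 8.0, 5.0, 3.0, 2.0, 0.0 cfs; ΣQ_DR = 155.0 cfs, peak = 50.0 cfs.
Runoff depth d = ΣQ_DR·Δt / A = 155.0 × 3600 / (0.0961 mi²) = 2.499 in.
The 1-inch UH is the DRH scaled by (1 in)/d, so U_p = 50.0 × 1/2.499 = 20.0 cfs.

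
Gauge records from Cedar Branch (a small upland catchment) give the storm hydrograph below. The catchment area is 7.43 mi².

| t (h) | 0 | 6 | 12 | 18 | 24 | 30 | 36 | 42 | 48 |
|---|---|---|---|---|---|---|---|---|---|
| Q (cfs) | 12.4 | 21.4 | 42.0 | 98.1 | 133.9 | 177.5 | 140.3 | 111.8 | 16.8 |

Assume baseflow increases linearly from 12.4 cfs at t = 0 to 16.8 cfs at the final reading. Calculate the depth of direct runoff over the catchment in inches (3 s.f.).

d ≈ 0.779 in

Direct runoff: 0.00, 8.45, 28.50, 84.05, 119.30, 162.35, 124.60, 95.55, 0.00 cfs; ΣQ_DR = 622.8 cfs.
V = ΣQ_DR · Δt = 622.8 × 21600 s = 1.345 × 10^7 ft³.
Over A = 7.43 mi², depth = V / A = 0.779 in.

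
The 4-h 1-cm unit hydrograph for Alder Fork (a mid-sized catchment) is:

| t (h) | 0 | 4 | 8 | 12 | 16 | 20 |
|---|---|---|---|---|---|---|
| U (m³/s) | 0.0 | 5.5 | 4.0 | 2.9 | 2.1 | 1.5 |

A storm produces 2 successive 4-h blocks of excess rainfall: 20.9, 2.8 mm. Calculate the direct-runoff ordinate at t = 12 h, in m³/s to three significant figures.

By discrete convolution, Q_j = Σ (P_i / 10 mm) · U_{j−i}.
At t = 12 h (j=3): Q = (20.9/10)·2.9 + (2.8/10)·4.0 = 7.18 m³/s.

Q ≈ 7.18 m³/s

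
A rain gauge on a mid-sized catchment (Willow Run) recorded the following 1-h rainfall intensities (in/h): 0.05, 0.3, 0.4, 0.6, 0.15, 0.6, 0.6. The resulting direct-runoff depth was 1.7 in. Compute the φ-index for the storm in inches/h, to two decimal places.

Only the 5 blocks with intensity above φ contribute runoff: 0.3, 0.4, 0.6, 0.6, 0.6 in/h.
Σ(I−φ)·Δt = d  ⇒  (0.3+0.4+0.6+0.6+0.6 − 5φ)·1 = 1.7
φ = (2.500 − 1.7/1) / 5 = 0.16 in/h.

φ ≈ 0.16 in/h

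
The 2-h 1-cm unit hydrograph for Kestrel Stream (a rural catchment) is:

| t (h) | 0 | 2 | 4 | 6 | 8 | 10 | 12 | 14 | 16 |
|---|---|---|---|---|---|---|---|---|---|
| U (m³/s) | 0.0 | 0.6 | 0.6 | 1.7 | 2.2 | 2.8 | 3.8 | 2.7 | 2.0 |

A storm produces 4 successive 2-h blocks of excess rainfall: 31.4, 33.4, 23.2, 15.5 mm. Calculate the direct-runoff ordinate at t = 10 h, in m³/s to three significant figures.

By discrete convolution, Q_j = Σ (P_i / 10 mm) · U_{j−i}.
At t = 10 h (j=5): Q = (31.4/10)·2.8 + (33.4/10)·2.2 + (23.2/10)·1.7 + (15.5/10)·0.6 = 21.0 m³/s.

Q ≈ 21.0 m³/s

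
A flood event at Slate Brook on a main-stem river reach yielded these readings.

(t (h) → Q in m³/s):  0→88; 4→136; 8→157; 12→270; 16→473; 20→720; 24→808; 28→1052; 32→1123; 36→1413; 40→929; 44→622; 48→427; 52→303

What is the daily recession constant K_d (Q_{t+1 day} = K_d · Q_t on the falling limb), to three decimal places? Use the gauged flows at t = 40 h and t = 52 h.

Between t = 40 h and t = 52 h the flow falls from 929 to 303 m³/s over 3×4 h = 12 h.
Per-interval ratio K = (303/929)^(1/3) = 0.6883; K_d = K^(24/4) = 0.106.

K_d ≈ 0.106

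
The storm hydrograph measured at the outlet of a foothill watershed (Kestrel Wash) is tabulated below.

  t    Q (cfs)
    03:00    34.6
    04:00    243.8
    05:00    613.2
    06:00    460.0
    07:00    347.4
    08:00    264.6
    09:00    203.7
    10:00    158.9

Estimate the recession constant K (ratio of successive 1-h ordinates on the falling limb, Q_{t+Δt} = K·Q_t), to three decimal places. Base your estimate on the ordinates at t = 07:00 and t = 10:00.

K ≈ 0.770

Using the recession-limb readings at t = 07:00 and t = 10:00: Q falls from 347.4 to 158.9 cfs over 3 intervals.
K = (Q₂/Q₁)^(1/3) = (158.9/347.4)^(1/3) = 0.770.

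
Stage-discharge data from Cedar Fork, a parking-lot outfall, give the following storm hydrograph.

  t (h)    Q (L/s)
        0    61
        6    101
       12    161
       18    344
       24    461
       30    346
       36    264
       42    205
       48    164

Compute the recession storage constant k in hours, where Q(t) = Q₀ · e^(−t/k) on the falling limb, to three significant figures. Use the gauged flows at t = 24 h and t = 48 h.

k ≈ 23.2 h

On the falling limb, Q drops from 461 to 164 L/s between t = 24 h and t = 48 h (Δt = 24 h).
k = −Δt / ln(Q₂/Q₁) = −24 / ln(164/461) = 23.2 h.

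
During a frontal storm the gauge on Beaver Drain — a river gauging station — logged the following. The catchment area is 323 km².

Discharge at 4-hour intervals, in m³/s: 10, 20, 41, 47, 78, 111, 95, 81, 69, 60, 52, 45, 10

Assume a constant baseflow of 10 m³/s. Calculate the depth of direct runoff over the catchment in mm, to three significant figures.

d ≈ 26.3 mm

Direct runoff: 0.0, 10.0, 31.0, 37.0, 68.0, 101.0, 85.0, 71.0, 59.0, 50.0, 42.0, 35.0, 0.0 m³/s; ΣQ_DR = 589.0 m³/s.
V = ΣQ_DR · Δt = 589.0 × 14400 s = 8.482 × 10^6 m³.
Over A = 323 km², depth = V / A = 26.3 mm.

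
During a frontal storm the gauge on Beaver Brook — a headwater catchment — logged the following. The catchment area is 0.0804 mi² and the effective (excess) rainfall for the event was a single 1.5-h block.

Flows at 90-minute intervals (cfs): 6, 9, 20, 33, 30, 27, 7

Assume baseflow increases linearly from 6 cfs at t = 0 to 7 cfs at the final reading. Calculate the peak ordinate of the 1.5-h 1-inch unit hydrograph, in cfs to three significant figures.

Direct runoff: 0.00, 2.83, 13.67, 26.50, 23.33, 20.17, 0.00 cfs; ΣQ_DR = 86.50 cfs, peak = 26.50 cfs.
Runoff depth d = ΣQ_DR·Δt / A = 86.50 × 5400 / (0.0804 mi²) = 2.501 in.
The 1-inch UH is the DRH scaled by (1 in)/d, so U_p = 26.50 × 1/2.501 = 10.6 cfs.

U_p ≈ 10.6 cfs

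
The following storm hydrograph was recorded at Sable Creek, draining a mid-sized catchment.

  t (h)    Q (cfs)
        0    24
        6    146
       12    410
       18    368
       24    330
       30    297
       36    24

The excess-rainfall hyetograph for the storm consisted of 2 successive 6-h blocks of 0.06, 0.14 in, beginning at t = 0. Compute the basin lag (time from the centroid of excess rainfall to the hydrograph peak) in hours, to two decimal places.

t_L ≈ 4.80 h

Centroid of excess rainfall: t_c = Σ P_i·t̄_i / ΣP_i = 7.2000 h (block centres at 3, 9 h).
Hydrograph peak occurs at t = 12 h, so basin lag t_L = 12 − 7.2000 = 4.80 h.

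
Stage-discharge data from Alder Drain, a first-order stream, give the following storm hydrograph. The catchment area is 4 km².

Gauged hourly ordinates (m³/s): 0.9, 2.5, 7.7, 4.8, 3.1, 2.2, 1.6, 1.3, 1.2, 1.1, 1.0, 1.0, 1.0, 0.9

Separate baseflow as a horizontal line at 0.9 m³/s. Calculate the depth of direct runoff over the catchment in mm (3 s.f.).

Direct runoff: 0.0, 1.6, 6.8, 3.9, 2.2, 1.3, 0.7, 0.4, 0.3, 0.2, 0.1, 0.1, 0.1, 0.0 m³/s; ΣQ_DR = 17.70 m³/s.
V = ΣQ_DR · Δt = 17.70 × 3600 s = 63720 m³.
Over A = 4 km², depth = V / A = 15.9 mm.

d ≈ 15.9 mm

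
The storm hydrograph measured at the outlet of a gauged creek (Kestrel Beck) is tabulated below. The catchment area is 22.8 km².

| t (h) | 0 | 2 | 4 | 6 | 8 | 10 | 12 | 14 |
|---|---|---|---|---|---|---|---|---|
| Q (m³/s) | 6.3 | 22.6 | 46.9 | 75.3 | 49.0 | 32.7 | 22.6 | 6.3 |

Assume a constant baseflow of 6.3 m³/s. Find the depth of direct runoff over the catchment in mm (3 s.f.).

d ≈ 66.7 mm

Direct runoff: 0.0, 16.3, 40.6, 69.0, 42.7, 26.4, 16.3, 0.0 m³/s; ΣQ_DR = 211.3 m³/s.
V = ΣQ_DR · Δt = 211.3 × 7200 s = 1.521 × 10^6 m³.
Over A = 22.8 km², depth = V / A = 66.7 mm.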